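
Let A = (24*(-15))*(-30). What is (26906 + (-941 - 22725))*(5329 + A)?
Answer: 52257960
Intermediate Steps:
A = 10800 (A = -360*(-30) = 10800)
(26906 + (-941 - 22725))*(5329 + A) = (26906 + (-941 - 22725))*(5329 + 10800) = (26906 - 23666)*16129 = 3240*16129 = 52257960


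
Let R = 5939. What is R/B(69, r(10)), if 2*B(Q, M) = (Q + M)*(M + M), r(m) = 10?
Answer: 5939/790 ≈ 7.5177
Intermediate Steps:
B(Q, M) = M*(M + Q) (B(Q, M) = ((Q + M)*(M + M))/2 = ((M + Q)*(2*M))/2 = (2*M*(M + Q))/2 = M*(M + Q))
R/B(69, r(10)) = 5939/((10*(10 + 69))) = 5939/((10*79)) = 5939/790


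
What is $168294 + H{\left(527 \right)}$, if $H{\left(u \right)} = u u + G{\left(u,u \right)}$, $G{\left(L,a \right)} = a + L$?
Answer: $447077$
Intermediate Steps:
$G{\left(L,a \right)} = L + a$
$H{\left(u \right)} = u^{2} + 2 u$ ($H{\left(u \right)} = u u + \left(u + u\right) = u^{2} + 2 u$)
$168294 + H{\left(527 \right)} = 168294 + 527 \left(2 + 527\right) = 168294 + 527 \cdot 529 = 168294 + 278783 = 447077$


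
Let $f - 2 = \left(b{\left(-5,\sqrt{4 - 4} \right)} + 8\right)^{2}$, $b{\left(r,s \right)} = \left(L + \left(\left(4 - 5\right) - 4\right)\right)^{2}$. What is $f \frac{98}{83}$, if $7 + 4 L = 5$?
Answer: $\frac{1148609}{664} \approx 1729.8$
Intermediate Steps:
$L = - \frac{1}{2}$ ($L = - \frac{7}{4} + \frac{1}{4} \cdot 5 = - \frac{7}{4} + \frac{5}{4} = - \frac{1}{2} \approx -0.5$)
$b{\left(r,s \right)} = \frac{121}{4}$ ($b{\left(r,s \right)} = \left(- \frac{1}{2} + \left(\left(4 - 5\right) - 4\right)\right)^{2} = \left(- \frac{1}{2} - 5\right)^{2} = \left(- \frac{11}{2}\right)^{2} = \frac{121}{4}$)
$f = \frac{23441}{16}$ ($f = 2 + \left(\frac{121}{4} + 8\right)^{2} = 2 + \left(\frac{153}{4}\right)^{2} = 2 + \frac{23409}{16} = \frac{23441}{16} \approx 1465.1$)
$f \frac{98}{83} = \frac{23441 \cdot \frac{98}{83}}{16} = \frac{23441 \cdot 98 \cdot \frac{1}{83}}{16} = \frac{23441}{16} \cdot \frac{98}{83} = \frac{1148609}{664}$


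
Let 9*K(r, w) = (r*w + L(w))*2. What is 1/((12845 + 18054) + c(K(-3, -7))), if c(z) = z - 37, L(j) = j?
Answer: 9/277786 ≈ 3.2399e-5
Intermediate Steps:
K(r, w) = 2*w/9 + 2*r*w/9 (K(r, w) = ((r*w + w)*2)/9 = ((w + r*w)*2)/9 = (2*w + 2*r*w)/9 = 2*w/9 + 2*r*w/9)
c(z) = -37 + z
1/((12845 + 18054) + c(K(-3, -7))) = 1/((12845 + 18054) + (-37 + (2/9)*(-7)*(1 - 3))) = 1/(30899 + (-37 + (2/9)*(-7)*(-2))) = 1/(30899 + (-37 + 28/9)) = 1/(30899 - 305/9) = 1/(277786/9) = 9/277786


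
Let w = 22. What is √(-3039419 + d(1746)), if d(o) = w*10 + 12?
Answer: I*√3039187 ≈ 1743.3*I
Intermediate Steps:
d(o) = 232 (d(o) = 22*10 + 12 = 220 + 12 = 232)
√(-3039419 + d(1746)) = √(-3039419 + 232) = √(-3039187) = I*√3039187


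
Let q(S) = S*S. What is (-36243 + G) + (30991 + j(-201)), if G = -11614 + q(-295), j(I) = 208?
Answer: 70367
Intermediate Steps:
q(S) = S**2
G = 75411 (G = -11614 + (-295)**2 = -11614 + 87025 = 75411)
(-36243 + G) + (30991 + j(-201)) = (-36243 + 75411) + (30991 + 208) = 39168 + 31199 = 70367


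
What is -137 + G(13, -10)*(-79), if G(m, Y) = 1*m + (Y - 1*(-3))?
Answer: -611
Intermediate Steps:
G(m, Y) = 3 + Y + m (G(m, Y) = m + (Y + 3) = m + (3 + Y) = 3 + Y + m)
-137 + G(13, -10)*(-79) = -137 + (3 - 10 + 13)*(-79) = -137 + 6*(-79) = -137 - 474 = -611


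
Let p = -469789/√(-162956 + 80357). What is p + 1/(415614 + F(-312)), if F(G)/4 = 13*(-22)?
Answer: 1/414470 + 469789*I*√82599/82599 ≈ 2.4127e-6 + 1634.6*I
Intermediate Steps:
F(G) = -1144 (F(G) = 4*(13*(-22)) = 4*(-286) = -1144)
p = 469789*I*√82599/82599 (p = -469789*(-I*√82599/82599) = -(-469789)*I*√82599/82599 = 469789*I*√82599/82599 ≈ 1634.6*I)
p + 1/(415614 + F(-312)) = 469789*I*√82599/82599 + 1/(415614 - 1144) = 469789*I*√82599/82599 + 1/414470 = 1/414470 + 469789*I*√82599/82599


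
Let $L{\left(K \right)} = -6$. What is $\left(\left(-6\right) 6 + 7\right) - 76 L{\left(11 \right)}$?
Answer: $427$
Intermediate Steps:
$\left(\left(-6\right) 6 + 7\right) - 76 L{\left(11 \right)} = \left(\left(-6\right) 6 + 7\right) - -456 = \left(-36 + 7\right) + 456 = -29 + 456 = 427$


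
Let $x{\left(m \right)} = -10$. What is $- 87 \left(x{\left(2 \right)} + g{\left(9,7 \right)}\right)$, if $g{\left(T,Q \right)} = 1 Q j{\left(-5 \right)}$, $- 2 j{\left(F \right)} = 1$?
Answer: $\frac{2349}{2} \approx 1174.5$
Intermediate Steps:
$j{\left(F \right)} = - \frac{1}{2}$ ($j{\left(F \right)} = \left(- \frac{1}{2}\right) 1 = - \frac{1}{2}$)
$g{\left(T,Q \right)} = - \frac{Q}{2}$ ($g{\left(T,Q \right)} = 1 Q \left(- \frac{1}{2}\right) = Q \left(- \frac{1}{2}\right) = - \frac{Q}{2}$)
$- 87 \left(x{\left(2 \right)} + g{\left(9,7 \right)}\right) = - 87 \left(-10 - \frac{7}{2}\right) = \left(-87\right) \left(- \frac{27}{2}\right) = \frac{2349}{2}$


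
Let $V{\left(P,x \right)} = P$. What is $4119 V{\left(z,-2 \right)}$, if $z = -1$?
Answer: $-4119$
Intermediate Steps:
$4119 V{\left(z,-2 \right)} = 4119 \left(-1\right) = -4119$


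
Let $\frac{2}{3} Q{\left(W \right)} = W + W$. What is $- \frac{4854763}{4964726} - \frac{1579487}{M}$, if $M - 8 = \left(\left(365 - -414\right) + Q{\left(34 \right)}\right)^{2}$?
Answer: $- \frac{682931571677}{226674494982} \approx -3.0128$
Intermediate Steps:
$Q{\left(W \right)} = 3 W$ ($Q{\left(W \right)} = \frac{3 \left(W + W\right)}{2} = \frac{3 \cdot 2 W}{2} = 3 W$)
$M = 776169$ ($M = 8 + \left(\left(365 - -414\right) + 3 \cdot 34\right)^{2} = 8 + \left(\left(365 + 414\right) + 102\right)^{2} = 8 + \left(779 + 102\right)^{2} = 8 + 881^{2} = 8 + 776161 = 776169$)
$- \frac{4854763}{4964726} - \frac{1579487}{M} = - \frac{4854763}{4964726} - \frac{1579487}{776169} = \left(-4854763\right) \frac{1}{4964726} - \frac{92911}{45657} = - \frac{4854763}{4964726} - \frac{92911}{45657} = - \frac{682931571677}{226674494982}$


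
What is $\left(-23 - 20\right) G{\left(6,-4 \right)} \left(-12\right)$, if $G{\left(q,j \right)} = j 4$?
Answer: $-8256$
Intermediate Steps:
$G{\left(q,j \right)} = 4 j$
$\left(-23 - 20\right) G{\left(6,-4 \right)} \left(-12\right) = \left(-23 - 20\right) 4 \left(-4\right) \left(-12\right) = \left(-43\right) \left(-16\right) \left(-12\right) = 688 \left(-12\right) = -8256$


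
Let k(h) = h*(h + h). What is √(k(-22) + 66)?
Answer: √1034 ≈ 32.156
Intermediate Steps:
k(h) = 2*h² (k(h) = h*(2*h) = 2*h²)
√(k(-22) + 66) = √(2*(-22)² + 66) = √(2*484 + 66) = √(968 + 66) = √1034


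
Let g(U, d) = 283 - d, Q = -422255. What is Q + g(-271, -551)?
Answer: -421421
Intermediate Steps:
Q + g(-271, -551) = -422255 + (283 - 1*(-551)) = -422255 + (283 + 551) = -422255 + 834 = -421421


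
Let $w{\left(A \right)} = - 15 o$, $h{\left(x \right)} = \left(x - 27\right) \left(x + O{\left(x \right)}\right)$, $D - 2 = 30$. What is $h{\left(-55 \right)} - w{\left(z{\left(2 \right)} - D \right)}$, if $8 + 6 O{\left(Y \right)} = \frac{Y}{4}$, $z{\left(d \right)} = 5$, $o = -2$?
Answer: $\frac{19109}{4} \approx 4777.3$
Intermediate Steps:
$D = 32$ ($D = 2 + 30 = 32$)
$O{\left(Y \right)} = - \frac{4}{3} + \frac{Y}{24}$ ($O{\left(Y \right)} = - \frac{4}{3} + \frac{Y \frac{1}{4}}{6} = - \frac{4}{3} + \frac{\frac{1}{4} Y}{6} = - \frac{4}{3} + \frac{Y}{24}$)
$h{\left(x \right)} = \left(-27 + x\right) \left(- \frac{4}{3} + \frac{25 x}{24}\right)$ ($h{\left(x \right)} = \left(x - 27\right) \left(x + \left(- \frac{4}{3} + \frac{x}{24}\right)\right) = \left(-27 + x\right) \left(- \frac{4}{3} + \frac{25 x}{24}\right)$)
$w{\left(A \right)} = 30$ ($w{\left(A \right)} = \left(-15\right) \left(-2\right) = 30$)
$h{\left(-55 \right)} - w{\left(z{\left(2 \right)} - D \right)} = \left(36 - - \frac{38885}{24} + \frac{25 \left(-55\right)^{2}}{24}\right) - 30 = \left(36 + \frac{38885}{24} + \frac{25}{24} \cdot 3025\right) - 30 = \left(36 + \frac{38885}{24} + \frac{75625}{24}\right) - 30 = \frac{19229}{4} - 30 = \frac{19109}{4}$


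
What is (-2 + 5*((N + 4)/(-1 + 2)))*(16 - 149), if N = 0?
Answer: -2394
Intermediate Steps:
(-2 + 5*((N + 4)/(-1 + 2)))*(16 - 149) = (-2 + 5*((0 + 4)/(-1 + 2)))*(16 - 149) = (-2 + 5*(4/1))*(-133) = (-2 + 5*(4*1))*(-133) = (-2 + 5*4)*(-133) = (-2 + 20)*(-133) = 18*(-133) = -2394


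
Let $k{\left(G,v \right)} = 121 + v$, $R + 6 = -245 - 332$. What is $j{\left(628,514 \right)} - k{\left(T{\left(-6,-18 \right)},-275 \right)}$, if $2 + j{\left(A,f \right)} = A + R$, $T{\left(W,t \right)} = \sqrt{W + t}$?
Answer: $197$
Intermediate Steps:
$R = -583$ ($R = -6 - 577 = -583$)
$j{\left(A,f \right)} = -585 + A$ ($j{\left(A,f \right)} = -2 + \left(A - 583\right) = -2 + \left(-583 + A\right) = -585 + A$)
$j{\left(628,514 \right)} - k{\left(T{\left(-6,-18 \right)},-275 \right)} = \left(-585 + 628\right) - \left(121 - 275\right) = 43 - -154 = 43 + 154 = 197$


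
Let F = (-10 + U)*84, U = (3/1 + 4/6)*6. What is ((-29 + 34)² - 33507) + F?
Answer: -32474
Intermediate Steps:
U = 22 (U = (3*1 + 4*(⅙))*6 = (3 + ⅔)*6 = (11/3)*6 = 22)
F = 1008 (F = (-10 + 22)*84 = 12*84 = 1008)
((-29 + 34)² - 33507) + F = ((-29 + 34)² - 33507) + 1008 = (5² - 33507) + 1008 = (25 - 33507) + 1008 = -33482 + 1008 = -32474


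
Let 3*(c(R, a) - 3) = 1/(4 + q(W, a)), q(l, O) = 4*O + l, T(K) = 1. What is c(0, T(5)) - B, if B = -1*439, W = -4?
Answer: 5305/12 ≈ 442.08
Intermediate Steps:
B = -439
q(l, O) = l + 4*O
c(R, a) = 3 + 1/(12*a) (c(R, a) = 3 + 1/(3*(4 + (-4 + 4*a))) = 3 + 1/(3*((4*a))) = 3 + (1/(4*a))/3 = 3 + 1/(12*a))
c(0, T(5)) - B = (3 + (1/12)/1) - 1*(-439) = (3 + (1/12)*1) + 439 = (3 + 1/12) + 439 = 37/12 + 439 = 5305/12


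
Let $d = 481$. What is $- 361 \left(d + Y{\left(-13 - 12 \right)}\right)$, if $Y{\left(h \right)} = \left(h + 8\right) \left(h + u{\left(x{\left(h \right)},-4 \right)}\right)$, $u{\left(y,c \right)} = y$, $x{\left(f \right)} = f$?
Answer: $-480491$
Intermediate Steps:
$Y{\left(h \right)} = 2 h \left(8 + h\right)$ ($Y{\left(h \right)} = \left(h + 8\right) \left(h + h\right) = \left(8 + h\right) 2 h = 2 h \left(8 + h\right)$)
$- 361 \left(d + Y{\left(-13 - 12 \right)}\right) = - 361 \left(481 + 2 \left(-13 - 12\right) \left(8 - 25\right)\right) = - 361 \left(481 + 2 \left(-25\right) \left(8 - 25\right)\right) = - 361 \left(481 + 2 \left(-25\right) \left(-17\right)\right) = - 361 \left(481 + 850\right) = \left(-361\right) 1331 = -480491$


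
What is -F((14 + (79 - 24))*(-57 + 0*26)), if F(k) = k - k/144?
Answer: 62491/16 ≈ 3905.7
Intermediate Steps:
F(k) = 143*k/144 (F(k) = k - k/144 = 143*k/144)
-F((14 + (79 - 24))*(-57 + 0*26)) = -143*(14 + (79 - 24))*(-57 + 0*26)/144 = -143*(14 + 55)*(-57 + 0)/144 = -143*69*(-57)/144 = -143*(-3933)/144 = -1*(-62491/16) = 62491/16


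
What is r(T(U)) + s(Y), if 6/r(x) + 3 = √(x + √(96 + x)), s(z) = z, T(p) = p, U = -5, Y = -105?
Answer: -105 - 6/(3 - √(-5 + √91)) ≈ -111.90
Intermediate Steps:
r(x) = 6/(-3 + √(x + √(96 + x)))
r(T(U)) + s(Y) = 6/(-3 + √(-5 + √(96 - 5))) - 105 = 6/(-3 + √(-5 + √91)) - 105 = -105 + 6/(-3 + √(-5 + √91))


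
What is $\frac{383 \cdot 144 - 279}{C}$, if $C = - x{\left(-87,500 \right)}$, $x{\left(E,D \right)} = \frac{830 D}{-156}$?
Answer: $\frac{2140047}{103750} \approx 20.627$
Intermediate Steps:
$x{\left(E,D \right)} = - \frac{415 D}{78}$ ($x{\left(E,D \right)} = 830 D \left(- \frac{1}{156}\right) = - \frac{415 D}{78}$)
$C = \frac{103750}{39}$ ($C = - \frac{\left(-415\right) 500}{78} = \left(-1\right) \left(- \frac{103750}{39}\right) = \frac{103750}{39} \approx 2660.3$)
$\frac{383 \cdot 144 - 279}{C} = \frac{383 \cdot 144 - 279}{\frac{103750}{39}} = \left(55152 - 279\right) \frac{39}{103750} = 54873 \cdot \frac{39}{103750} = \frac{2140047}{103750}$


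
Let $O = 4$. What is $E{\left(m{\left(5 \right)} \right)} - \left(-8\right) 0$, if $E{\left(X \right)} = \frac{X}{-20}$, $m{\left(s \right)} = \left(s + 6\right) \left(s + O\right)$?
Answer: $- \frac{99}{20} \approx -4.95$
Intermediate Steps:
$m{\left(s \right)} = \left(4 + s\right) \left(6 + s\right)$ ($m{\left(s \right)} = \left(s + 6\right) \left(s + 4\right) = \left(6 + s\right) \left(4 + s\right) = \left(4 + s\right) \left(6 + s\right)$)
$E{\left(X \right)} = - \frac{X}{20}$ ($E{\left(X \right)} = X \left(- \frac{1}{20}\right) = - \frac{X}{20}$)
$E{\left(m{\left(5 \right)} \right)} - \left(-8\right) 0 = - \frac{24 + 5^{2} + 10 \cdot 5}{20} - \left(-8\right) 0 = - \frac{24 + 25 + 50}{20} - 0 = \left(- \frac{1}{20}\right) 99 + 0 = - \frac{99}{20} + 0 = - \frac{99}{20}$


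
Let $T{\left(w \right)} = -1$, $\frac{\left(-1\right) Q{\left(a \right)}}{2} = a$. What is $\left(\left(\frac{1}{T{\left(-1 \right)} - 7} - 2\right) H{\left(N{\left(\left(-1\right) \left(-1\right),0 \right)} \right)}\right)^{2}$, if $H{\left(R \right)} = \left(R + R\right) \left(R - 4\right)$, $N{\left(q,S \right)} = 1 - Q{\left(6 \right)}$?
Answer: $\frac{3956121}{16} \approx 2.4726 \cdot 10^{5}$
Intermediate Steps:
$Q{\left(a \right)} = - 2 a$
$N{\left(q,S \right)} = 13$ ($N{\left(q,S \right)} = 1 - \left(-2\right) 6 = 1 - -12 = 1 + 12 = 13$)
$H{\left(R \right)} = 2 R \left(-4 + R\right)$
$\left(\left(\frac{1}{T{\left(-1 \right)} - 7} - 2\right) H{\left(N{\left(\left(-1\right) \left(-1\right),0 \right)} \right)}\right)^{2} = \left(\left(\frac{1}{-1 - 7} - 2\right) 2 \cdot 13 \left(-4 + 13\right)\right)^{2} = \left(\left(\frac{1}{-8} - 2\right) 2 \cdot 13 \cdot 9\right)^{2} = \left(\left(- \frac{1}{8} - 2\right) 234\right)^{2} = \left(\left(- \frac{17}{8}\right) 234\right)^{2} = \left(- \frac{1989}{4}\right)^{2} = \frac{3956121}{16}$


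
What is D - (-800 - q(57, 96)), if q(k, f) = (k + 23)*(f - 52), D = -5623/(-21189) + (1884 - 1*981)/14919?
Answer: 455245256108/105372897 ≈ 4320.3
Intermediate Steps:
D = 34341068/105372897 (D = -5623*(-1/21189) + (1884 - 981)*(1/14919) = 5623/21189 + 903*(1/14919) = 5623/21189 + 301/4973 = 34341068/105372897 ≈ 0.32590)
q(k, f) = (-52 + f)*(23 + k) (q(k, f) = (23 + k)*(-52 + f) = (-52 + f)*(23 + k))
D - (-800 - q(57, 96)) = 34341068/105372897 - (-800 - (-1196 - 52*57 + 23*96 + 96*57)) = 34341068/105372897 - (-800 - (-1196 - 2964 + 2208 + 5472)) = 34341068/105372897 - (-800 - 1*3520) = 34341068/105372897 - (-800 - 3520) = 34341068/105372897 - 1*(-4320) = 34341068/105372897 + 4320 = 455245256108/105372897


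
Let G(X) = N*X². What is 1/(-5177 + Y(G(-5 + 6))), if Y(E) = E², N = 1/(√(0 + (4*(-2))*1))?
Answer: -8/41417 ≈ -0.00019316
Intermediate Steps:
N = -I*√2/4 (N = 1/(√(0 - 8*1)) = 1/(√(0 - 8)) = 1/(√(-8)) = 1/(2*I*√2) = -I*√2/4 ≈ -0.35355*I)
G(X) = -I*√2*X²/4 (G(X) = (-I*√2/4)*X² = -I*√2*X²/4)
1/(-5177 + Y(G(-5 + 6))) = 1/(-5177 + (-I*√2*(-5 + 6)²/4)²) = 1/(-5177 + (-¼*I*√2*1²)²) = 1/(-5177 + (-¼*I*√2*1)²) = 1/(-5177 + (-I*√2/4)²) = 1/(-5177 - ⅛) = 1/(-41417/8) = -8/41417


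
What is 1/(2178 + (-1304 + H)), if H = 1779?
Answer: 1/2653 ≈ 0.00037693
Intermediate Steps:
1/(2178 + (-1304 + H)) = 1/(2178 + (-1304 + 1779)) = 1/(2178 + 475) = 1/2653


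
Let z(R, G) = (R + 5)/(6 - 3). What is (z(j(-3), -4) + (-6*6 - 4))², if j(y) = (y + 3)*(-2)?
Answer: 13225/9 ≈ 1469.4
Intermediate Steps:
j(y) = -6 - 2*y (j(y) = (3 + y)*(-2) = -6 - 2*y)
z(R, G) = 5/3 + R/3 (z(R, G) = (5 + R)/3 = (5 + R)*(⅓) = 5/3 + R/3)
(z(j(-3), -4) + (-6*6 - 4))² = ((5/3 + (-6 - 2*(-3))/3) + (-6*6 - 4))² = ((5/3 + (-6 + 6)/3) + (-36 - 4))² = ((5/3 + (⅓)*0) - 40)² = ((5/3 + 0) - 40)² = (5/3 - 40)² = (-115/3)² = 13225/9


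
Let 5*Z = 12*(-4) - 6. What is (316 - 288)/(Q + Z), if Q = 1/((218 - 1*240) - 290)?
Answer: -43680/16853 ≈ -2.5918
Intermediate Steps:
Z = -54/5 (Z = (12*(-4) - 6)/5 = (-48 - 6)/5 = (1/5)*(-54) = -54/5 ≈ -10.800)
Q = -1/312 (Q = 1/((218 - 240) - 290) = 1/(-22 - 290) = 1/(-312) = -1/312 ≈ -0.0032051)
(316 - 288)/(Q + Z) = (316 - 288)/(-1/312 - 54/5) = 28/(-16853/1560) = 28*(-1560/16853) = -43680/16853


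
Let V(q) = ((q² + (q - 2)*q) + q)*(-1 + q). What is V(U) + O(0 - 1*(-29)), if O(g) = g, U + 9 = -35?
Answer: -176191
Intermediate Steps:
U = -44 (U = -9 - 35 = -44)
V(q) = (-1 + q)*(q + q² + q*(-2 + q)) (V(q) = ((q² + (-2 + q)*q) + q)*(-1 + q) = ((q² + q*(-2 + q)) + q)*(-1 + q) = (q + q² + q*(-2 + q))*(-1 + q) = (-1 + q)*(q + q² + q*(-2 + q)))
V(U) + O(0 - 1*(-29)) = -44*(1 - 3*(-44) + 2*(-44)²) + (0 - 1*(-29)) = -44*(1 + 132 + 2*1936) + (0 + 29) = -44*(1 + 132 + 3872) + 29 = -44*4005 + 29 = -176220 + 29 = -176191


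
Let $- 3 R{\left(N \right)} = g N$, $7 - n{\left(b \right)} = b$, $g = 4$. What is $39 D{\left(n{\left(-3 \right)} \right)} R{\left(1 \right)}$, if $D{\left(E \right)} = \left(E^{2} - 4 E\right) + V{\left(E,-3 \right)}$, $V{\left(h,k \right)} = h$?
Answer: $-3640$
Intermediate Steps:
$n{\left(b \right)} = 7 - b$
$D{\left(E \right)} = E^{2} - 3 E$ ($D{\left(E \right)} = \left(E^{2} - 4 E\right) + E = E^{2} - 3 E$)
$R{\left(N \right)} = - \frac{4 N}{3}$
$39 D{\left(n{\left(-3 \right)} \right)} R{\left(1 \right)} = 39 \left(7 - -3\right) \left(-3 + \left(7 - -3\right)\right) \left(\left(- \frac{4}{3}\right) 1\right) = 39 \left(7 + 3\right) \left(-3 + \left(7 + 3\right)\right) \left(- \frac{4}{3}\right) = 39 \cdot 10 \left(-3 + 10\right) \left(- \frac{4}{3}\right) = 39 \cdot 10 \cdot 7 \left(- \frac{4}{3}\right) = 39 \cdot 70 \left(- \frac{4}{3}\right) = 2730 \left(- \frac{4}{3}\right) = -3640$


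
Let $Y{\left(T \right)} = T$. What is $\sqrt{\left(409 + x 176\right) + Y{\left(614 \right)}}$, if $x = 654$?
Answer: $3 \sqrt{12903} \approx 340.77$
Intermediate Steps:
$\sqrt{\left(409 + x 176\right) + Y{\left(614 \right)}} = \sqrt{\left(409 + 654 \cdot 176\right) + 614} = \sqrt{\left(409 + 115104\right) + 614} = \sqrt{115513 + 614} = \sqrt{116127} = 3 \sqrt{12903}$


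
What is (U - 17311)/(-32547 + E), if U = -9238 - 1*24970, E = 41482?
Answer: -51519/8935 ≈ -5.7660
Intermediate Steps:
U = -34208 (U = -9238 - 24970 = -34208)
(U - 17311)/(-32547 + E) = (-34208 - 17311)/(-32547 + 41482) = -51519/8935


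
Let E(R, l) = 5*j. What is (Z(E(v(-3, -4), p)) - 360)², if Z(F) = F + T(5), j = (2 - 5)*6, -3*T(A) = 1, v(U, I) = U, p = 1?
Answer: 1825201/9 ≈ 2.0280e+5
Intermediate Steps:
T(A) = -⅓ (T(A) = -⅓*1 = -⅓)
j = -18 (j = -3*6 = -18)
E(R, l) = -90 (E(R, l) = 5*(-18) = -90)
Z(F) = -⅓ + F (Z(F) = F - ⅓ = -⅓ + F)
(Z(E(v(-3, -4), p)) - 360)² = ((-⅓ - 90) - 360)² = (-271/3 - 360)² = (-1351/3)² = 1825201/9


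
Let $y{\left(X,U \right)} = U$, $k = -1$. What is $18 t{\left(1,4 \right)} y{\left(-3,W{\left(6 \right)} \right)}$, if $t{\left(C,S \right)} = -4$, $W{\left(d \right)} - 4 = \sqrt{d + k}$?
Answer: $-288 - 72 \sqrt{5} \approx -449.0$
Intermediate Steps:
$W{\left(d \right)} = 4 + \sqrt{-1 + d}$ ($W{\left(d \right)} = 4 + \sqrt{d - 1} = 4 + \sqrt{-1 + d}$)
$18 t{\left(1,4 \right)} y{\left(-3,W{\left(6 \right)} \right)} = 18 \left(-4\right) \left(4 + \sqrt{-1 + 6}\right) = - 72 \left(4 + \sqrt{5}\right) = -288 - 72 \sqrt{5}$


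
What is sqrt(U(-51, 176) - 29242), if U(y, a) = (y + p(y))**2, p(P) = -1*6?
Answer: I*sqrt(25993) ≈ 161.22*I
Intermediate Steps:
p(P) = -6
U(y, a) = (-6 + y)**2 (U(y, a) = (y - 6)**2 = (-6 + y)**2)
sqrt(U(-51, 176) - 29242) = sqrt((-6 - 51)**2 - 29242) = sqrt((-57)**2 - 29242) = sqrt(3249 - 29242) = sqrt(-25993) = I*sqrt(25993)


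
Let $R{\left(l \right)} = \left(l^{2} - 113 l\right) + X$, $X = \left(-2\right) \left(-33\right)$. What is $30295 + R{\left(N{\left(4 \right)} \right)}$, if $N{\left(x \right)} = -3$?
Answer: $30709$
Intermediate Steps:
$X = 66$
$R{\left(l \right)} = 66 + l^{2} - 113 l$ ($R{\left(l \right)} = \left(l^{2} - 113 l\right) + 66 = 66 + l^{2} - 113 l$)
$30295 + R{\left(N{\left(4 \right)} \right)} = 30295 + \left(66 + \left(-3\right)^{2} - -339\right) = 30295 + \left(66 + 9 + 339\right) = 30295 + 414 = 30709$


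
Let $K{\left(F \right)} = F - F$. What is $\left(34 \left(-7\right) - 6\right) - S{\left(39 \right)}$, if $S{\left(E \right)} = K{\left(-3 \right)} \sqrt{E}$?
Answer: $-244$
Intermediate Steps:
$K{\left(F \right)} = 0$
$S{\left(E \right)} = 0$ ($S{\left(E \right)} = 0 \sqrt{E} = 0$)
$\left(34 \left(-7\right) - 6\right) - S{\left(39 \right)} = \left(34 \left(-7\right) - 6\right) - 0 = \left(-238 - 6\right) + 0 = -244 + 0 = -244$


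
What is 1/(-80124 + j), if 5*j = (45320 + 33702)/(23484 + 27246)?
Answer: -126825/10161686789 ≈ -1.2481e-5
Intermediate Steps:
j = 39511/126825 (j = ((45320 + 33702)/(23484 + 27246))/5 = (79022/50730)/5 = (79022*(1/50730))/5 = (⅕)*(39511/25365) = 39511/126825 ≈ 0.31154)
1/(-80124 + j) = 1/(-80124 + 39511/126825) = 1/(-10161686789/126825) = -126825/10161686789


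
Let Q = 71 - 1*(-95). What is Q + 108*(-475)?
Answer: -51134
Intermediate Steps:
Q = 166 (Q = 71 + 95 = 166)
Q + 108*(-475) = 166 + 108*(-475) = 166 - 51300 = -51134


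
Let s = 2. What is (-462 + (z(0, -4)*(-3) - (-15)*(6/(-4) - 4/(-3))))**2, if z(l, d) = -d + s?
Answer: 931225/4 ≈ 2.3281e+5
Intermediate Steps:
z(l, d) = 2 - d (z(l, d) = -d + 2 = 2 - d)
(-462 + (z(0, -4)*(-3) - (-15)*(6/(-4) - 4/(-3))))**2 = (-462 + ((2 - 1*(-4))*(-3) - (-15)*(6/(-4) - 4/(-3))))**2 = (-462 + ((2 + 4)*(-3) - (-15)*(6*(-1/4) - 4*(-1/3))))**2 = (-462 + (6*(-3) - (-15)*(-3/2 + 4/3)))**2 = (-462 + (-18 - (-15)*(-1)/6))**2 = (-462 + (-18 - 5*1/2))**2 = (-462 + (-18 - 5/2))**2 = (-462 - 41/2)**2 = (-965/2)**2 = 931225/4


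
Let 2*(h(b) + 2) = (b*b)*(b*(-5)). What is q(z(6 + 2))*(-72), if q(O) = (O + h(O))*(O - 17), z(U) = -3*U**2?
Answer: 266267227248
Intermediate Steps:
h(b) = -2 - 5*b**3/2 (h(b) = -2 + ((b*b)*(b*(-5)))/2 = -2 + (b**2*(-5*b))/2 = -2 + (-5*b**3)/2 = -2 - 5*b**3/2)
q(O) = (-17 + O)*(-2 + O - 5*O**3/2) (q(O) = (O + (-2 - 5*O**3/2))*(O - 17) = (-2 + O - 5*O**3/2)*(-17 + O) = (-17 + O)*(-2 + O - 5*O**3/2))
q(z(6 + 2))*(-72) = (34 + (-3*(6 + 2)**2)**2 - (-57)*(6 + 2)**2 - 5*81*(6 + 2)**8/2 + 85*(-3*(6 + 2)**2)**3/2)*(-72) = (34 + (-3*8**2)**2 - (-57)*8**2 - 5*(-3*8**2)**4/2 + 85*(-3*8**2)**3/2)*(-72) = (34 + (-3*64)**2 - (-57)*64 - 5*(-3*64)**4/2 + 85*(-3*64)**3/2)*(-72) = (34 + (-192)**2 - 19*(-192) - 5/2*(-192)**4 + (85/2)*(-192)**3)*(-72) = (34 + 36864 + 3648 - 5/2*1358954496 + (85/2)*(-7077888))*(-72) = (34 + 36864 + 3648 - 3397386240 - 300810240)*(-72) = -3698155934*(-72) = 266267227248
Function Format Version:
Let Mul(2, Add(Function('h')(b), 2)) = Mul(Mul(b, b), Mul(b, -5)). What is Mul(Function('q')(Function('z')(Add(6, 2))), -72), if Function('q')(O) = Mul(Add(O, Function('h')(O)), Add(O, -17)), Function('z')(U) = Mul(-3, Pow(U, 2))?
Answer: 266267227248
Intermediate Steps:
Function('h')(b) = Add(-2, Mul(Rational(-5, 2), Pow(b, 3))) (Function('h')(b) = Add(-2, Mul(Rational(1, 2), Mul(Mul(b, b), Mul(b, -5)))) = Add(-2, Mul(Rational(1, 2), Mul(Pow(b, 2), Mul(-5, b)))) = Add(-2, Mul(Rational(1, 2), Mul(-5, Pow(b, 3)))) = Add(-2, Mul(Rational(-5, 2), Pow(b, 3))))
Function('q')(O) = Mul(Add(-17, O), Add(-2, O, Mul(Rational(-5, 2), Pow(O, 3)))) (Function('q')(O) = Mul(Add(O, Add(-2, Mul(Rational(-5, 2), Pow(O, 3)))), Add(O, -17)) = Mul(Add(-2, O, Mul(Rational(-5, 2), Pow(O, 3))), Add(-17, O)) = Mul(Add(-17, O), Add(-2, O, Mul(Rational(-5, 2), Pow(O, 3)))))
Mul(Function('q')(Function('z')(Add(6, 2))), -72) = Mul(Add(34, Pow(Mul(-3, Pow(Add(6, 2), 2)), 2), Mul(-19, Mul(-3, Pow(Add(6, 2), 2))), Mul(Rational(-5, 2), Pow(Mul(-3, Pow(Add(6, 2), 2)), 4)), Mul(Rational(85, 2), Pow(Mul(-3, Pow(Add(6, 2), 2)), 3))), -72) = Mul(Add(34, Pow(Mul(-3, Pow(8, 2)), 2), Mul(-19, Mul(-3, Pow(8, 2))), Mul(Rational(-5, 2), Pow(Mul(-3, Pow(8, 2)), 4)), Mul(Rational(85, 2), Pow(Mul(-3, Pow(8, 2)), 3))), -72) = Mul(Add(34, Pow(Mul(-3, 64), 2), Mul(-19, Mul(-3, 64)), Mul(Rational(-5, 2), Pow(Mul(-3, 64), 4)), Mul(Rational(85, 2), Pow(Mul(-3, 64), 3))), -72) = Mul(Add(34, Pow(-192, 2), Mul(-19, -192), Mul(Rational(-5, 2), Pow(-192, 4)), Mul(Rational(85, 2), Pow(-192, 3))), -72) = Mul(Add(34, 36864, 3648, Mul(Rational(-5, 2), 1358954496), Mul(Rational(85, 2), -7077888)), -72) = Mul(Add(34, 36864, 3648, -3397386240, -300810240), -72) = Mul(-3698155934, -72) = 266267227248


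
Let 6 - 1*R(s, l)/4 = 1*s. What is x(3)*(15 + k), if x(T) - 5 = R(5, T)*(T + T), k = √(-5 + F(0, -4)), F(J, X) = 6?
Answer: 464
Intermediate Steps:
R(s, l) = 24 - 4*s
k = 1 (k = √(-5 + 6) = √1 = 1)
x(T) = 5 + 8*T (x(T) = 5 + (24 - 4*5)*(T + T) = 5 + (24 - 20)*(2*T) = 5 + 4*(2*T) = 5 + 8*T)
x(3)*(15 + k) = (5 + 8*3)*(15 + 1) = (5 + 24)*16 = 29*16 = 464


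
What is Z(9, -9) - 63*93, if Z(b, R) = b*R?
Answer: -5940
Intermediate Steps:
Z(b, R) = R*b
Z(9, -9) - 63*93 = -9*9 - 63*93 = -81 - 5859 = -5940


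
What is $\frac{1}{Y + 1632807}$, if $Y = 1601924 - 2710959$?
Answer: $\frac{1}{523772} \approx 1.9092 \cdot 10^{-6}$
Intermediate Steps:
$Y = -1109035$
$\frac{1}{Y + 1632807} = \frac{1}{-1109035 + 1632807} = \frac{1}{523772}$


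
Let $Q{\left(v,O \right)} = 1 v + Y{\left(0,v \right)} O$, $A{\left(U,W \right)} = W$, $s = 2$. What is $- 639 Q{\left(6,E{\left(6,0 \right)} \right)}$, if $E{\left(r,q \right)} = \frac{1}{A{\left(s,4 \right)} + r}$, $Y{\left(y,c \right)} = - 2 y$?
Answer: $-3834$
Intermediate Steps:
$E{\left(r,q \right)} = \frac{1}{4 + r}$
$Q{\left(v,O \right)} = v$ ($Q{\left(v,O \right)} = 1 v + \left(-2\right) 0 O = v + 0 O = v + 0 = v$)
$- 639 Q{\left(6,E{\left(6,0 \right)} \right)} = \left(-639\right) 6 = -3834$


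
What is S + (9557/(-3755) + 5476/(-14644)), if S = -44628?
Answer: -613543699312/13747055 ≈ -44631.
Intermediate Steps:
S + (9557/(-3755) + 5476/(-14644)) = -44628 + (9557/(-3755) + 5476/(-14644)) = -44628 + (9557*(-1/3755) + 5476*(-1/14644)) = -44628 + (-9557/3755 - 1369/3661) = -44628 - 40128772/13747055 = -613543699312/13747055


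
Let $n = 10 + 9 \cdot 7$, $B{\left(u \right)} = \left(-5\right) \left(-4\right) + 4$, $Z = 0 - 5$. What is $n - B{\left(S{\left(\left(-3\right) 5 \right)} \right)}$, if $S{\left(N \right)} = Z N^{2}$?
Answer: $49$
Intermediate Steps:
$Z = -5$ ($Z = 0 - 5 = -5$)
$S{\left(N \right)} = - 5 N^{2}$
$B{\left(u \right)} = 24$ ($B{\left(u \right)} = 20 + 4 = 24$)
$n = 73$ ($n = 10 + 63 = 73$)
$n - B{\left(S{\left(\left(-3\right) 5 \right)} \right)} = 73 - 24 = 49$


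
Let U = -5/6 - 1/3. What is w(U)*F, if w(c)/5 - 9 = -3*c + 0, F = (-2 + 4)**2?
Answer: 250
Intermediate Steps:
U = -7/6 (U = -5*1/6 - 1*1/3 = -5/6 - 1/3 = -7/6 ≈ -1.1667)
F = 4 (F = 2**2 = 4)
w(c) = 45 - 15*c (w(c) = 45 + 5*(-3*c + 0) = 45 + 5*(-3*c) = 45 - 15*c)
w(U)*F = (45 - 15*(-7/6))*4 = (45 + 35/2)*4 = (125/2)*4 = 250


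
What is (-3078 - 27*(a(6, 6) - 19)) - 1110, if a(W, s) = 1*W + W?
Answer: -3999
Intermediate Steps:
a(W, s) = 2*W (a(W, s) = W + W = 2*W)
(-3078 - 27*(a(6, 6) - 19)) - 1110 = (-3078 - 27*(2*6 - 19)) - 1110 = (-3078 - 27*(12 - 19)) - 1110 = (-3078 - 27*(-7)) - 1110 = (-3078 + 189) - 1110 = -2889 - 1110 = -3999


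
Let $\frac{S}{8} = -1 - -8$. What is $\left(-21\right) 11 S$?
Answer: $-12936$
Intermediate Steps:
$S = 56$ ($S = 8 \left(-1 - -8\right) = 8 \left(-1 + 8\right) = 8 \cdot 7 = 56$)
$\left(-21\right) 11 S = \left(-21\right) 11 \cdot 56 = \left(-231\right) 56 = -12936$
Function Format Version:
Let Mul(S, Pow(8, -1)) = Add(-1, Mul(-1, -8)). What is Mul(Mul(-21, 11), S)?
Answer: -12936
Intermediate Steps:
S = 56 (S = Mul(8, Add(-1, Mul(-1, -8))) = Mul(8, Add(-1, 8)) = Mul(8, 7) = 56)
Mul(Mul(-21, 11), S) = Mul(Mul(-21, 11), 56) = Mul(-231, 56) = -12936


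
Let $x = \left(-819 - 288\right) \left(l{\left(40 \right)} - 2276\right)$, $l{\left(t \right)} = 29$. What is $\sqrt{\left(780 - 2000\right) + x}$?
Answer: $\sqrt{2486209} \approx 1576.8$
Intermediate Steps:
$x = 2487429$ ($x = \left(-819 - 288\right) \left(29 - 2276\right) = \left(-1107\right) \left(-2247\right) = 2487429$)
$\sqrt{\left(780 - 2000\right) + x} = \sqrt{\left(780 - 2000\right) + 2487429} = \sqrt{-1220 + 2487429} = \sqrt{2486209}$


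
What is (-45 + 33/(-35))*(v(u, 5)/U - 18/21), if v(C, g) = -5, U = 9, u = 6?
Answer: 47704/735 ≈ 64.903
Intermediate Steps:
(-45 + 33/(-35))*(v(u, 5)/U - 18/21) = (-45 + 33/(-35))*(-5/9 - 18/21) = (-45 + 33*(-1/35))*(-5*⅑ - 18*1/21) = (-45 - 33/35)*(-5/9 - 6/7) = -1608/35*(-89/63) = 47704/735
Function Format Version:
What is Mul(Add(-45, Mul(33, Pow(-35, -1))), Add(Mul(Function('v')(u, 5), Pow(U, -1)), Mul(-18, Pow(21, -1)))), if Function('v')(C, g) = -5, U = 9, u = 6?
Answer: Rational(47704, 735) ≈ 64.903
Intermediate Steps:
Mul(Add(-45, Mul(33, Pow(-35, -1))), Add(Mul(Function('v')(u, 5), Pow(U, -1)), Mul(-18, Pow(21, -1)))) = Mul(Add(-45, Mul(33, Pow(-35, -1))), Add(Mul(-5, Pow(9, -1)), Mul(-18, Pow(21, -1)))) = Mul(Add(-45, Mul(33, Rational(-1, 35))), Add(Mul(-5, Rational(1, 9)), Mul(-18, Rational(1, 21)))) = Mul(Add(-45, Rational(-33, 35)), Add(Rational(-5, 9), Rational(-6, 7))) = Mul(Rational(-1608, 35), Rational(-89, 63)) = Rational(47704, 735)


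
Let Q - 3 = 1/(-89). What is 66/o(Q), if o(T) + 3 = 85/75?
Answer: -495/14 ≈ -35.357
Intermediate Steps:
Q = 266/89 (Q = 3 + 1/(-89) = 3 - 1/89 = 266/89 ≈ 2.9888)
o(T) = -28/15 (o(T) = -3 + 85/75 = -3 + 85*(1/75) = -3 + 17/15 = -28/15)
66/o(Q) = 66/(-28/15) = 66*(-15/28) = -495/14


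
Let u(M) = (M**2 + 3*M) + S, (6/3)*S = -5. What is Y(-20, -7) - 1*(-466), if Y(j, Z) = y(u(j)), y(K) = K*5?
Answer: 4307/2 ≈ 2153.5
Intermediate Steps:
S = -5/2 (S = (1/2)*(-5) = -5/2 ≈ -2.5000)
u(M) = -5/2 + M**2 + 3*M (u(M) = (M**2 + 3*M) - 5/2 = -5/2 + M**2 + 3*M)
y(K) = 5*K
Y(j, Z) = -25/2 + 5*j**2 + 15*j (Y(j, Z) = 5*(-5/2 + j**2 + 3*j) = -25/2 + 5*j**2 + 15*j)
Y(-20, -7) - 1*(-466) = (-25/2 + 5*(-20)**2 + 15*(-20)) - 1*(-466) = (-25/2 + 5*400 - 300) + 466 = (-25/2 + 2000 - 300) + 466 = 3375/2 + 466 = 4307/2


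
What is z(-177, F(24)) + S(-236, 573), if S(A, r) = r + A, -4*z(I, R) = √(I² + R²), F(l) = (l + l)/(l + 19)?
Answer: 337 - 15*√257465/172 ≈ 292.75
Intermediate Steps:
F(l) = 2*l/(19 + l) (F(l) = (2*l)/(19 + l) = 2*l/(19 + l))
z(I, R) = -√(I² + R²)/4
S(A, r) = A + r
z(-177, F(24)) + S(-236, 573) = -√((-177)² + (2*24/(19 + 24))²)/4 + (-236 + 573) = -√(31329 + (2*24/43)²)/4 + 337 = -√(31329 + (2*24*(1/43))²)/4 + 337 = -√(31329 + (48/43)²)/4 + 337 = -√(31329 + 2304/1849)/4 + 337 = -15*√257465/172 + 337 = 337 - 15*√257465/172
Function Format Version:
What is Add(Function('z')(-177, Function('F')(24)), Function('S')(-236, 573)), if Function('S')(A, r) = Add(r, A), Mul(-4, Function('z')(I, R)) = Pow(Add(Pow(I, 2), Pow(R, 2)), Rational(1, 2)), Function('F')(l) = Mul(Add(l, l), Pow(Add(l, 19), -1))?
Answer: Add(337, Mul(Rational(-15, 172), Pow(257465, Rational(1, 2)))) ≈ 292.75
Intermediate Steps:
Function('F')(l) = Mul(2, l, Pow(Add(19, l), -1)) (Function('F')(l) = Mul(Mul(2, l), Pow(Add(19, l), -1)) = Mul(2, l, Pow(Add(19, l), -1)))
Function('z')(I, R) = Mul(Rational(-1, 4), Pow(Add(Pow(I, 2), Pow(R, 2)), Rational(1, 2)))
Function('S')(A, r) = Add(A, r)
Add(Function('z')(-177, Function('F')(24)), Function('S')(-236, 573)) = Add(Mul(Rational(-1, 4), Pow(Add(Pow(-177, 2), Pow(Mul(2, 24, Pow(Add(19, 24), -1)), 2)), Rational(1, 2))), Add(-236, 573)) = Add(Mul(Rational(-1, 4), Pow(Add(31329, Pow(Mul(2, 24, Pow(43, -1)), 2)), Rational(1, 2))), 337) = Add(Mul(Rational(-1, 4), Pow(Add(31329, Pow(Mul(2, 24, Rational(1, 43)), 2)), Rational(1, 2))), 337) = Add(Mul(Rational(-1, 4), Pow(Add(31329, Pow(Rational(48, 43), 2)), Rational(1, 2))), 337) = Add(Mul(Rational(-1, 4), Pow(Add(31329, Rational(2304, 1849)), Rational(1, 2))), 337) = Add(Mul(Rational(-1, 4), Pow(Rational(57929625, 1849), Rational(1, 2))), 337) = Add(Mul(Rational(-1, 4), Mul(Rational(15, 43), Pow(257465, Rational(1, 2)))), 337) = Add(Mul(Rational(-15, 172), Pow(257465, Rational(1, 2))), 337) = Add(337, Mul(Rational(-15, 172), Pow(257465, Rational(1, 2))))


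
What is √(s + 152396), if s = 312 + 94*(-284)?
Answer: 2*√31503 ≈ 354.98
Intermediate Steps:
s = -26384 (s = 312 - 26696 = -26384)
√(s + 152396) = √(-26384 + 152396) = √126012 = 2*√31503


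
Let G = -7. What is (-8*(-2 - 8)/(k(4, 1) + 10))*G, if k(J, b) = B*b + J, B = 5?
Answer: -560/19 ≈ -29.474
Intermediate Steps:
k(J, b) = J + 5*b (k(J, b) = 5*b + J = J + 5*b)
(-8*(-2 - 8)/(k(4, 1) + 10))*G = -8*(-2 - 8)/((4 + 5*1) + 10)*(-7) = -(-80)/((4 + 5) + 10)*(-7) = -(-80)/(9 + 10)*(-7) = -(-80)/19*(-7) = -8*(-10/19)*(-7) = (80/19)*(-7) = -560/19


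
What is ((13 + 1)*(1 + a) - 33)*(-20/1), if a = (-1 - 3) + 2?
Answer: 940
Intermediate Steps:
a = -2 (a = -4 + 2 = -2)
((13 + 1)*(1 + a) - 33)*(-20/1) = ((13 + 1)*(1 - 2) - 33)*(-20/1) = (14*(-1) - 33)*(-20*1) = (-14 - 33)*(-20) = -47*(-20) = 940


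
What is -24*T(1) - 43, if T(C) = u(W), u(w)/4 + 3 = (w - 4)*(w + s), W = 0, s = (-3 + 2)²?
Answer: 629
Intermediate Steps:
s = 1 (s = (-1)² = 1)
u(w) = -12 + 4*(1 + w)*(-4 + w) (u(w) = -12 + 4*((w - 4)*(w + 1)) = -12 + 4*((-4 + w)*(1 + w)) = -12 + 4*((1 + w)*(-4 + w)) = -12 + 4*(1 + w)*(-4 + w))
T(C) = -28 (T(C) = -28 - 12*0 + 4*0² = -28 + 0 + 4*0 = -28 + 0 + 0 = -28)
-24*T(1) - 43 = -24*(-28) - 43 = 672 - 43 = 629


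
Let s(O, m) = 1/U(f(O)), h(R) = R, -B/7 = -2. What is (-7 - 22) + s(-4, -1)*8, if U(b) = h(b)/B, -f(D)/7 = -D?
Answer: -33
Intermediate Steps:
B = 14 (B = -7*(-2) = 14)
f(D) = 7*D (f(D) = -(-7)*D = 7*D)
U(b) = b/14
s(O, m) = 2/O (s(O, m) = 1/((7*O)/14) = 1/(O/2) = 2/O)
(-7 - 22) + s(-4, -1)*8 = (-7 - 22) + (2/(-4))*8 = -29 + (2*(-¼))*8 = -29 - ½*8 = -29 - 4 = -33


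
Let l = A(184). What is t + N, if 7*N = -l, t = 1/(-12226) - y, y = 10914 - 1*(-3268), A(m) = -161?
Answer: -173107935/12226 ≈ -14159.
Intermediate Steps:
l = -161
y = 14182 (y = 10914 + 3268 = 14182)
t = -173389133/12226 (t = 1/(-12226) - 1*14182 = -1/12226 - 14182 = -173389133/12226 ≈ -14182.)
N = 23 (N = (-1*(-161))/7 = (⅐)*161 = 23)
t + N = -173389133/12226 + 23 = -173107935/12226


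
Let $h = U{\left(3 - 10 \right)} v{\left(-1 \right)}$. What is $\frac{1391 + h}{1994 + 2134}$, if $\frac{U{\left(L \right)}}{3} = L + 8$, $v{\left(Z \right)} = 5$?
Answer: $\frac{703}{2064} \approx 0.3406$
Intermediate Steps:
$U{\left(L \right)} = 24 + 3 L$ ($U{\left(L \right)} = 3 \left(L + 8\right) = 3 \left(8 + L\right) = 24 + 3 L$)
$h = 15$ ($h = \left(24 + 3 \left(3 - 10\right)\right) 5 = \left(24 + 3 \left(-7\right)\right) 5 = \left(24 - 21\right) 5 = 3 \cdot 5 = 15$)
$\frac{1391 + h}{1994 + 2134} = \frac{1391 + 15}{1994 + 2134} = \frac{1406}{4128} = 1406 \cdot \frac{1}{4128} = \frac{703}{2064}$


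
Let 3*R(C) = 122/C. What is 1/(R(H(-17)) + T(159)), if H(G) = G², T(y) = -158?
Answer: -867/136864 ≈ -0.0063348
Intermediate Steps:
R(C) = 122/(3*C) (R(C) = (122/C)/3 = 122/(3*C))
1/(R(H(-17)) + T(159)) = 1/(122/(3*((-17)²)) - 158) = 1/((122/3)/289 - 158) = 1/((122/3)*(1/289) - 158) = 1/(122/867 - 158) = 1/(-136864/867) = -867/136864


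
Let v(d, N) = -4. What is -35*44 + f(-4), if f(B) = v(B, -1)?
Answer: -1544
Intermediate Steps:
f(B) = -4
-35*44 + f(-4) = -35*44 - 4 = -1540 - 4 = -1544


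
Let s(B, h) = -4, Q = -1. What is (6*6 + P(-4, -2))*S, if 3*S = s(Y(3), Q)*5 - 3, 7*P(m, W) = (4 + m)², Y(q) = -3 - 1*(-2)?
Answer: -276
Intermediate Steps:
Y(q) = -1 (Y(q) = -3 + 2 = -1)
P(m, W) = (4 + m)²/7
S = -23/3 (S = (-4*5 - 3)/3 = (-20 - 3)/3 = (⅓)*(-23) = -23/3 ≈ -7.6667)
(6*6 + P(-4, -2))*S = (6*6 + (4 - 4)²/7)*(-23/3) = (36 + (⅐)*0²)*(-23/3) = (36 + (⅐)*0)*(-23/3) = (36 + 0)*(-23/3) = 36*(-23/3) = -276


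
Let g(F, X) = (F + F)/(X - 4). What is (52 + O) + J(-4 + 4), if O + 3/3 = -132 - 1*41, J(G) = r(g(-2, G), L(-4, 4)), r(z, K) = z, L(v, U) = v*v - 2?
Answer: -121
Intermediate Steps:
g(F, X) = 2*F/(-4 + X) (g(F, X) = (2*F)/(-4 + X) = 2*F/(-4 + X))
L(v, U) = -2 + v**2 (L(v, U) = v**2 - 2 = -2 + v**2)
J(G) = -4/(-4 + G) (J(G) = 2*(-2)/(-4 + G) = -4/(-4 + G))
O = -174 (O = -1 + (-132 - 1*41) = -1 + (-132 - 41) = -1 - 173 = -174)
(52 + O) + J(-4 + 4) = (52 - 174) - 4/(-4 + (-4 + 4)) = -122 - 4/(-4 + 0) = -122 - 4/(-4) = -122 - 4*(-1/4) = -122 + 1 = -121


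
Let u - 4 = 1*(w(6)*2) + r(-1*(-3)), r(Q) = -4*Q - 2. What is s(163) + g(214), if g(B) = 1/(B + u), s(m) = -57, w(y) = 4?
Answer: -12083/212 ≈ -56.995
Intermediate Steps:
r(Q) = -2 - 4*Q
u = -2 (u = 4 + (1*(4*2) + (-2 - (-4)*(-3))) = 4 + (1*8 + (-2 - 4*3)) = 4 + (8 + (-2 - 12)) = 4 + (8 - 14) = 4 - 6 = -2)
g(B) = 1/(-2 + B) (g(B) = 1/(B - 2) = 1/(-2 + B))
s(163) + g(214) = -57 + 1/(-2 + 214) = -57 + 1/212 = -12083/212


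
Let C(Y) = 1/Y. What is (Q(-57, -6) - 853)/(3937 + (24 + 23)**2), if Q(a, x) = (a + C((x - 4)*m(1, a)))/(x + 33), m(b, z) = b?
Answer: -32983/237060 ≈ -0.13913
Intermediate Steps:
Q(a, x) = (a + 1/(-4 + x))/(33 + x) (Q(a, x) = (a + 1/((x - 4)*1))/(x + 33) = (a + 1/((-4 + x)*1))/(33 + x) = (a + 1/(-4 + x))/(33 + x))
(Q(-57, -6) - 853)/(3937 + (24 + 23)**2) = ((1 - 57*(-4 - 6))/((-4 - 6)*(33 - 6)) - 853)/(3937 + (24 + 23)**2) = ((1 - 57*(-10))/(-10*27) - 853)/(3937 + 47**2) = (-1/10*1/27*(1 + 570) - 853)/(3937 + 2209) = (-1/10*1/27*571 - 853)/6146 = (-571/270 - 853)*(1/6146) = -230881/270*1/6146 = -32983/237060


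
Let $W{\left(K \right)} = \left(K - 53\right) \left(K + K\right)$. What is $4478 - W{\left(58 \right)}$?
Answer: $3898$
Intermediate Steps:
$W{\left(K \right)} = 2 K \left(-53 + K\right)$ ($W{\left(K \right)} = \left(-53 + K\right) 2 K = 2 K \left(-53 + K\right)$)
$4478 - W{\left(58 \right)} = 4478 - 2 \cdot 58 \left(-53 + 58\right) = 4478 - 2 \cdot 58 \cdot 5 = 4478 - 580 = 3898$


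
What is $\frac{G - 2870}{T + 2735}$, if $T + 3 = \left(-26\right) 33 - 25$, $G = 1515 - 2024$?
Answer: $- \frac{3379}{1849} \approx -1.8275$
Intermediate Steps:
$G = -509$
$T = -886$ ($T = -3 - 883 = -886$)
$\frac{G - 2870}{T + 2735} = \frac{-509 - 2870}{-886 + 2735} = - \frac{3379}{1849}$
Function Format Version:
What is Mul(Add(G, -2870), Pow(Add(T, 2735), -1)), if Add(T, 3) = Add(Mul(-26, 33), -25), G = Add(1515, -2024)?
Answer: Rational(-3379, 1849) ≈ -1.8275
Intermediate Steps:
G = -509
T = -886 (T = Add(-3, Add(Mul(-26, 33), -25)) = Add(-3, Add(-858, -25)) = Add(-3, -883) = -886)
Mul(Add(G, -2870), Pow(Add(T, 2735), -1)) = Mul(Add(-509, -2870), Pow(Add(-886, 2735), -1)) = Mul(-3379, Pow(1849, -1)) = Mul(-3379, Rational(1, 1849)) = Rational(-3379, 1849)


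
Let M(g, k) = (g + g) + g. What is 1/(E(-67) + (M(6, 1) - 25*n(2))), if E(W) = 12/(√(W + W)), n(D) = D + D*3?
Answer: -6097/1109690 + 3*I*√134/1109690 ≈ -0.0054943 + 3.1295e-5*I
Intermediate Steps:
M(g, k) = 3*g (M(g, k) = 2*g + g = 3*g)
n(D) = 4*D (n(D) = D + 3*D = 4*D)
E(W) = 6*√2/√W (E(W) = 12/(√(2*W)) = 12/((√2*√W)) = 12*(√2/(2*√W)) = 6*√2/√W)
1/(E(-67) + (M(6, 1) - 25*n(2))) = 1/(6*√2/√(-67) + (3*6 - 100*2)) = 1/(6*√2*(-I*√67/67) + (18 - 25*8)) = 1/(-6*I*√134/67 + (18 - 200)) = 1/(-6*I*√134/67 - 182) = 1/(-182 - 6*I*√134/67)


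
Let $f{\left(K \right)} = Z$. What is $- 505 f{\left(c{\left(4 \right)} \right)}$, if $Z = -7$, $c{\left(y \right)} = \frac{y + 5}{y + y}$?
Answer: $3535$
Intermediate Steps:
$c{\left(y \right)} = \frac{5 + y}{2 y}$
$f{\left(K \right)} = -7$
$- 505 f{\left(c{\left(4 \right)} \right)} = \left(-505\right) \left(-7\right) = 3535$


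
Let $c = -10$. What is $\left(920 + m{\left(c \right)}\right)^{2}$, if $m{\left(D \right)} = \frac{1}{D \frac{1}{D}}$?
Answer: $848241$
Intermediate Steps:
$m{\left(D \right)} = 1$ ($m{\left(D \right)} = 1^{-1} = 1$)
$\left(920 + m{\left(c \right)}\right)^{2} = \left(920 + 1\right)^{2} = 921^{2} = 848241$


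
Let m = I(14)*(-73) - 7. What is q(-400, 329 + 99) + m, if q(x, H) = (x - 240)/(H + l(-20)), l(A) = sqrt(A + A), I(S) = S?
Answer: (-1029*sqrt(10) + 220526*I)/(sqrt(10) - 214*I) ≈ -1030.5 + 0.022092*I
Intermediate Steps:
l(A) = sqrt(2)*sqrt(A) (l(A) = sqrt(2*A) = sqrt(2)*sqrt(A))
q(x, H) = (-240 + x)/(H + 2*I*sqrt(10)) (q(x, H) = (x - 240)/(H + sqrt(2)*sqrt(-20)) = (-240 + x)/(H + sqrt(2)*(2*I*sqrt(5))) = (-240 + x)/(H + 2*I*sqrt(10)))
m = -1029 (m = 14*(-73) - 7 = -1022 - 7 = -1029)
q(-400, 329 + 99) + m = (-240 - 400)/((329 + 99) + 2*I*sqrt(10)) - 1029 = -640/(428 + 2*I*sqrt(10)) - 1029 = -1029 - 640/(428 + 2*I*sqrt(10))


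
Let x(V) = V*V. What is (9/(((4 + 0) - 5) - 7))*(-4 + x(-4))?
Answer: -27/2 ≈ -13.500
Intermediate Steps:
x(V) = V**2
(9/(((4 + 0) - 5) - 7))*(-4 + x(-4)) = (9/(((4 + 0) - 5) - 7))*(-4 + (-4)**2) = (9/((4 - 5) - 7))*(-4 + 16) = (9/(-1 - 7))*12 = (9/(-8))*12 = -1/8*9*12 = -9/8*12 = -27/2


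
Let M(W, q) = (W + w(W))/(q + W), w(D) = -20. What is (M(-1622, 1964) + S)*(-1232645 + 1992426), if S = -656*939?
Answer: -80030836435385/171 ≈ -4.6802e+11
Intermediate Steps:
S = -615984
M(W, q) = (-20 + W)/(W + q) (M(W, q) = (W - 20)/(q + W) = (-20 + W)/(W + q))
(M(-1622, 1964) + S)*(-1232645 + 1992426) = ((-20 - 1622)/(-1622 + 1964) - 615984)*(-1232645 + 1992426) = (-1642/342 - 615984)*759781 = ((1/342)*(-1642) - 615984)*759781 = (-821/171 - 615984)*759781 = -105334085/171*759781 = -80030836435385/171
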